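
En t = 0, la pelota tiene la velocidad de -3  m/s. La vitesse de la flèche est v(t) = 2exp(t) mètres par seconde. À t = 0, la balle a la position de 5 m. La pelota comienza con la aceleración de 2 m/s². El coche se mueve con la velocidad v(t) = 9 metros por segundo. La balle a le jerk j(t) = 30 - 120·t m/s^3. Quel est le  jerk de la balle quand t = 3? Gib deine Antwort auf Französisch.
En utilisant j(t) = 30 - 120·t et en substituant t = 3, nous trouvons j = -330.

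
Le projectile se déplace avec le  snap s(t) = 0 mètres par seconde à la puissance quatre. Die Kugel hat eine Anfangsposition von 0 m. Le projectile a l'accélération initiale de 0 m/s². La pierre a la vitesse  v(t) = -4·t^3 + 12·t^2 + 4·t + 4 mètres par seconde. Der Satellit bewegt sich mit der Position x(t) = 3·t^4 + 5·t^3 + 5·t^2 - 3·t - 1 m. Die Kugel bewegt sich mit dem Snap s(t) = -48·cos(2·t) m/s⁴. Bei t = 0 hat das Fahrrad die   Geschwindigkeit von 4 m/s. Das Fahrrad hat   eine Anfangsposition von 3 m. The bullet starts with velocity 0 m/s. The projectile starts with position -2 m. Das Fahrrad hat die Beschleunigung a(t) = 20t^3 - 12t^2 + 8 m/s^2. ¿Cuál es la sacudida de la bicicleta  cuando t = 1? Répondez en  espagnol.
Partiendo de la aceleración a(t) = 20·t^3 - 12·t^2 + 8, tomamos 1 derivada. Tomando d/dt de a(t), encontramos j(t) = 60·t^2 - 24·t. Usando j(t) = 60·t^2 - 24·t y sustituyendo t = 1, encontramos j = 36.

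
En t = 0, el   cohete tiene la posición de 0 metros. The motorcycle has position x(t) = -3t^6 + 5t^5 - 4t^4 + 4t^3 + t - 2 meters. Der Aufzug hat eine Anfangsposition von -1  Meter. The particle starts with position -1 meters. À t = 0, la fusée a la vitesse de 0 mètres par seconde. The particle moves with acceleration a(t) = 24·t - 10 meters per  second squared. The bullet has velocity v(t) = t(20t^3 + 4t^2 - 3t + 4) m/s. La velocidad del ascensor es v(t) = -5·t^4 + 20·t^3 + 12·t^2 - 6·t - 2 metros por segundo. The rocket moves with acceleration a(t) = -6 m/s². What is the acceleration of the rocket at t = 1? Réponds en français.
De l'équation de l'accélération a(t) = -6, nous substituons t = 1 pour obtenir a = -6.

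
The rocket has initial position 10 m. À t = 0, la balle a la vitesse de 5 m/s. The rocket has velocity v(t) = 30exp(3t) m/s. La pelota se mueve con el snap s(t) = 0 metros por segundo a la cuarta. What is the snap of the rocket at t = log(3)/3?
We must differentiate our velocity equation v(t) = 30·exp(3·t) 3 times. The derivative of velocity gives acceleration: a(t) = 90·exp(3·t). The derivative of acceleration gives jerk: j(t) = 270·exp(3·t). Taking d/dt of j(t), we find s(t) = 810·exp(3·t). We have snap s(t) = 810·exp(3·t). Substituting t = log(3)/3: s(log(3)/3) = 2430.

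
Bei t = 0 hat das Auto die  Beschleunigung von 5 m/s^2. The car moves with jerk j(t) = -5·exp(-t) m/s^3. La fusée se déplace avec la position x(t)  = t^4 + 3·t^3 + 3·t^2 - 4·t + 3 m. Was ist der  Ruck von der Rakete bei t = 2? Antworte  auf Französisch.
En partant de la position x(t) = t^4 + 3·t^3 + 3·t^2 - 4·t + 3, nous prenons 3 dérivées. La dérivée de la position donne la vitesse: v(t) = 4·t^3 + 9·t^2 + 6·t - 4. En prenant d/dt de v(t), nous trouvons a(t) = 12·t^2 + 18·t + 6. En prenant d/dt de a(t), nous trouvons j(t) = 24·t + 18. Nous avons le jerk j(t) = 24·t + 18. En substituant t = 2: j(2) = 66.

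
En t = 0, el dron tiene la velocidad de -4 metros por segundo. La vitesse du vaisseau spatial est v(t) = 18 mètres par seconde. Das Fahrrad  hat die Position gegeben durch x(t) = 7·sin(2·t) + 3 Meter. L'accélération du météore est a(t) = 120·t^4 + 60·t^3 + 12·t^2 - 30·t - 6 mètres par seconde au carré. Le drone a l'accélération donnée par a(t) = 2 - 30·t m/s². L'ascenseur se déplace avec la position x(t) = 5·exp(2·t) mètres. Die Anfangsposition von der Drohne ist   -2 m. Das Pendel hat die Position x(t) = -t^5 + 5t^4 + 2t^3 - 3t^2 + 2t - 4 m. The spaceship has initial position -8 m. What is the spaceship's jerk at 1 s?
To solve this, we need to take 2 derivatives of our velocity equation v(t) = 18. Taking d/dt of v(t), we find a(t) = 0. Differentiating acceleration, we get jerk: j(t) = 0. Using j(t) = 0 and substituting t = 1, we find j = 0.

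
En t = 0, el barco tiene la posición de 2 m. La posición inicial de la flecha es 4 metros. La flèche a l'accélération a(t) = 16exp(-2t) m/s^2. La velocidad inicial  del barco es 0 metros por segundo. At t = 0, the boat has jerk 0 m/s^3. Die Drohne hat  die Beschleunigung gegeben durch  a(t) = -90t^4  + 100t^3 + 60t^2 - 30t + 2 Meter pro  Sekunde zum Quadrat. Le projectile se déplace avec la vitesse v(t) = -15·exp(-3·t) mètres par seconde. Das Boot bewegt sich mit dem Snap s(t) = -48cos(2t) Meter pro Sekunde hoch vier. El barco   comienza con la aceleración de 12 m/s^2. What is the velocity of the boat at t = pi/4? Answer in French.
Nous devons trouver l'intégrale de notre équation du snap s(t) = -48·cos(2·t) 3 fois. La primitive du snap, avec j(0) = 0, donne le jerk: j(t) = -24·sin(2·t). En prenant ∫j(t)dt et en appliquant a(0) = 12, nous trouvons a(t) = 12·cos(2·t). La primitive de l'accélération, avec v(0) = 0, donne la vitesse: v(t) = 6·sin(2·t). Nous avons la vitesse v(t) = 6·sin(2·t). En substituant t = pi/4: v(pi/4) = 6.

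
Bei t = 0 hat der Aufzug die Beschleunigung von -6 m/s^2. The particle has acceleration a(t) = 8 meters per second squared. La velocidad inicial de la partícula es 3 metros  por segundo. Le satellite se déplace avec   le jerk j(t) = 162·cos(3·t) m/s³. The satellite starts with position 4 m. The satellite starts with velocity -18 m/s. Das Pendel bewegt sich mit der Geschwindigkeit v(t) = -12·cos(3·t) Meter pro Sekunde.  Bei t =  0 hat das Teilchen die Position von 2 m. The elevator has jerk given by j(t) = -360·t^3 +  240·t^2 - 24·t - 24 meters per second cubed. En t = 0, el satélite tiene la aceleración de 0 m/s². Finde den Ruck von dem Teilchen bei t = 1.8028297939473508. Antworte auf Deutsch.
Ausgehend von der Beschleunigung a(t) = 8, nehmen wir 1 Ableitung. Die Ableitung von der Beschleunigung ergibt den Ruck: j(t) = 0. Wir haben den Ruck j(t) = 0. Durch Einsetzen von t = 1.8028297939473508: j(1.8028297939473508) = 0.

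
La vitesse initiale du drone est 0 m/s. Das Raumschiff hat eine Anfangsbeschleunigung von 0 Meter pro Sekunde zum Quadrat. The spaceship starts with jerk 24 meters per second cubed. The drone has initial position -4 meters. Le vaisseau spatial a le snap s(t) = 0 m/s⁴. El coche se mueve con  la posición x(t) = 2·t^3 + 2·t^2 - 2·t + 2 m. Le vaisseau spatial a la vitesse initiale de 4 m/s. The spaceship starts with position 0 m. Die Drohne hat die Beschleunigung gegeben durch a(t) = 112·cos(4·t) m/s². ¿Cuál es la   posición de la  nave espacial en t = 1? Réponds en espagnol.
Para resolver esto, necesitamos tomar 4 integrales de nuestra ecuación del snap s(t) = 0. La integral del snap, con j(0) = 24, da la sacudida: j(t) = 24. La antiderivada de la sacudida es la aceleración. Usando a(0) = 0, obtenemos a(t) = 24·t. Tomando ∫a(t)dt y aplicando v(0) = 4, encontramos v(t) = 12·t^2 + 4. Integrando la velocidad y usando la condición inicial x(0) = 0, obtenemos x(t) = 4·t^3 + 4·t. Usando x(t) = 4·t^3 + 4·t y sustituyendo t = 1, encontramos x = 8.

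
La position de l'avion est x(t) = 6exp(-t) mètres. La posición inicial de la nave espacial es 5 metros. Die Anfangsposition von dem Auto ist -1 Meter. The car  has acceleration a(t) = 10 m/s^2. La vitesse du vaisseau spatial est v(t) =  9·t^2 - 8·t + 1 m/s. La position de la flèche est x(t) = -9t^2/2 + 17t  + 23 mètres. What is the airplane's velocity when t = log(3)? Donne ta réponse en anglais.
Starting from position x(t) = 6·exp(-t), we take 1 derivative. Differentiating position, we get velocity: v(t) = -6·exp(-t). From the given velocity equation v(t) = -6·exp(-t), we substitute t = log(3) to get v = -2.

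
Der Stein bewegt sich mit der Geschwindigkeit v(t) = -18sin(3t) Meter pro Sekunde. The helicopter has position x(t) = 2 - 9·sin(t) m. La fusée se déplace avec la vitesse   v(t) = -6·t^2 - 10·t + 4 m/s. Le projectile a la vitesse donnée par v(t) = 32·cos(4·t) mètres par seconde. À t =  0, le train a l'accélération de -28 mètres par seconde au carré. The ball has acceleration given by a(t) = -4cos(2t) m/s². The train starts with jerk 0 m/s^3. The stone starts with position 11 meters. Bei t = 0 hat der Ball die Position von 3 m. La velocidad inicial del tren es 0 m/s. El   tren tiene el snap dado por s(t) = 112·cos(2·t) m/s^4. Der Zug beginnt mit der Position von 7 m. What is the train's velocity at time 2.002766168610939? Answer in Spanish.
Para resolver esto, necesitamos tomar 3 antiderivadas de nuestra ecuación del snap s(t) = 112·cos(2·t). La antiderivada del snap, con j(0) = 0, da la sacudida: j(t) = 56·sin(2·t). Tomando ∫j(t)dt y aplicando a(0) = -28, encontramos a(t) = -28·cos(2·t). La antiderivada de la aceleración es la velocidad. Usando v(0) = 0, obtenemos v(t) = -14·sin(2·t). Tenemos la velocidad v(t) = -14·sin(2·t). Sustituyendo t = 2.002766168610939: v(2.002766168610939) = 10.6456990106619.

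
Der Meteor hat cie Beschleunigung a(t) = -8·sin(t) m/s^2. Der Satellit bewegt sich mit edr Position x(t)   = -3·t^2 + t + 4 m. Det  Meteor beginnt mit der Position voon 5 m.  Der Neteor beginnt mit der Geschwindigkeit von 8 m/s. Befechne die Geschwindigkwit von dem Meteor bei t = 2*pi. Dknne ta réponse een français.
Nous devons intégrer notre équation de l'accélération a(t) = -8·sin(t) 1 fois. En intégrant l'accélération et en utilisant la condition initiale v(0) = 8, nous obtenons v(t) = 8·cos(t). De l'équation de la vitesse v(t) = 8·cos(t), nous substituons t = 2*pi pour obtenir v = 8.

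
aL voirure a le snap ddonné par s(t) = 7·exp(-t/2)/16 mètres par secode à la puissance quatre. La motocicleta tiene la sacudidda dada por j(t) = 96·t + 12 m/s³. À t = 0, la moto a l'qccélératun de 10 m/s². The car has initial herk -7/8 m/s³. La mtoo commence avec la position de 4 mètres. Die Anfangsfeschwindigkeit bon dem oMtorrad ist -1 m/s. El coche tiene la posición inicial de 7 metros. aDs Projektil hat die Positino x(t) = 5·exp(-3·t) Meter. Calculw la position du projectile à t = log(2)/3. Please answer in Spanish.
De la ecuación de la posición x(t) = 5·exp(-3·t), sustituimos t = log(2)/3 para obtener x = 5/2.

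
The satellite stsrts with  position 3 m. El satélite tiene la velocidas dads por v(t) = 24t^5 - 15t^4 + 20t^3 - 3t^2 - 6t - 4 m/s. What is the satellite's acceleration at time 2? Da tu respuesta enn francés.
En partant de la vitesse v(t) = 24·t^5 - 15·t^4 + 20·t^3 - 3·t^2 - 6·t - 4, nous prenons 1 dérivée. En dérivant la vitesse, nous obtenons l'accélération: a(t) = 120·t^4 - 60·t^3 + 60·t^2 - 6·t - 6. En utilisant a(t) = 120·t^4 - 60·t^3 + 60·t^2 - 6·t - 6 et en substituant t = 2, nous trouvons a = 1662.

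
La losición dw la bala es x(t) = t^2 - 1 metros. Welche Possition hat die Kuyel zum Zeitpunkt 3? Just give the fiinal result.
x(3) = 8.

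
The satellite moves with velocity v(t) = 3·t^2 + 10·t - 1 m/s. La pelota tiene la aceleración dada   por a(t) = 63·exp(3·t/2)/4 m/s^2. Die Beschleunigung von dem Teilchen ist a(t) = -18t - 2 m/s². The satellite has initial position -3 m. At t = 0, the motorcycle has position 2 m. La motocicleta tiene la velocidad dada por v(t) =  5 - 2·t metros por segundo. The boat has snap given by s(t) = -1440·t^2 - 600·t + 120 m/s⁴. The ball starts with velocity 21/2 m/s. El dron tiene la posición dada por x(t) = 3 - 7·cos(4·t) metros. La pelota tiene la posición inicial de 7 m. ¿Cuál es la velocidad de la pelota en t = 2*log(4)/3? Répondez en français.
Nous devons intégrer notre équation de l'accélération a(t) = 63·exp(3·t/2)/4 1 fois. La primitive de l'accélération est la vitesse. En utilisant v(0) = 21/2, nous obtenons v(t) = 21·exp(3·t/2)/2. En utilisant v(t) = 21·exp(3·t/2)/2 et en substituant t = 2*log(4)/3, nous trouvons v = 42.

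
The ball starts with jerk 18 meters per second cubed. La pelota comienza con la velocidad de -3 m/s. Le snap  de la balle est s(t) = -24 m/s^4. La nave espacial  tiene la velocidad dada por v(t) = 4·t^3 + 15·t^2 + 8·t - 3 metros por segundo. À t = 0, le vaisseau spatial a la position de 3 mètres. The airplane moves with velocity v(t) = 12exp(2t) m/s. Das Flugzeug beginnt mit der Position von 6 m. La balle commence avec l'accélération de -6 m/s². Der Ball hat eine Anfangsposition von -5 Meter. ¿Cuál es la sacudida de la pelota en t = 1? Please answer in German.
Wir müssen unsere Gleichung für den Snap s(t) = -24 1-mal integrieren. Durch Integration von dem Snap und Verwendung der Anfangsbedingung j(0) = 18, erhalten wir j(t) = 18 - 24·t. Mit j(t) = 18 - 24·t und Einsetzen von t = 1, finden wir j = -6.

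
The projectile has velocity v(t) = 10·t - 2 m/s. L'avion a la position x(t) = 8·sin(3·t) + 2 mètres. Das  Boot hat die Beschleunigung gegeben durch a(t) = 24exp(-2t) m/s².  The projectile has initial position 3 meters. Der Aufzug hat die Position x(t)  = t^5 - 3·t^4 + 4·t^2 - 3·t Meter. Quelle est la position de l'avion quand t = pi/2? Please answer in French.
De l'équation de la position x(t) = 8·sin(3·t) + 2, nous substituons t = pi/2 pour obtenir x = -6.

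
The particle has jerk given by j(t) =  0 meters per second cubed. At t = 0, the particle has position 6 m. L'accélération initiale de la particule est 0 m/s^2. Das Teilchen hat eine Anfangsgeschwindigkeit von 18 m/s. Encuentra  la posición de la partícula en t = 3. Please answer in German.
Ausgehend von dem Ruck j(t) = 0, nehmen wir 3 Integrale. Durch Integration von dem Ruck und Verwendung der Anfangsbedingung a(0) = 0, erhalten wir a(t) = 0. Durch Integration von der Beschleunigung und Verwendung der Anfangsbedingung v(0) = 18, erhalten wir v(t) = 18. Durch Integration von der Geschwindigkeit und Verwendung der Anfangsbedingung x(0) = 6, erhalten wir x(t) = 18·t + 6. Aus der Gleichung für die Position x(t) = 18·t + 6, setzen wir t = 3 ein und erhalten x = 60.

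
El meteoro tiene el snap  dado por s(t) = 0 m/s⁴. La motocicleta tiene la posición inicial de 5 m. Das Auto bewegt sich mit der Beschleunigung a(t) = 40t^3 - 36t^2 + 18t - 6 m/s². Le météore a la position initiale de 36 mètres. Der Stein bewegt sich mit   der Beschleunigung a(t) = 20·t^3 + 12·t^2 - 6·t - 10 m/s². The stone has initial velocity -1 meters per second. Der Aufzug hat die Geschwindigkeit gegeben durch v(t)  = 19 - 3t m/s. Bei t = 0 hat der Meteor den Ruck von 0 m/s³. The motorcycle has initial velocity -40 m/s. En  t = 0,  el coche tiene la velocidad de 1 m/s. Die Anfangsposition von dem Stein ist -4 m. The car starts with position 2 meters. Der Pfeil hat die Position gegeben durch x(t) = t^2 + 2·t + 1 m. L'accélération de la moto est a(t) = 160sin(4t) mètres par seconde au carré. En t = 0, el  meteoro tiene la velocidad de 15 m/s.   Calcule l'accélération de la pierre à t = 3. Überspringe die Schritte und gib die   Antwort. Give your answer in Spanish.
La aceleración en t = 3 es a = 620.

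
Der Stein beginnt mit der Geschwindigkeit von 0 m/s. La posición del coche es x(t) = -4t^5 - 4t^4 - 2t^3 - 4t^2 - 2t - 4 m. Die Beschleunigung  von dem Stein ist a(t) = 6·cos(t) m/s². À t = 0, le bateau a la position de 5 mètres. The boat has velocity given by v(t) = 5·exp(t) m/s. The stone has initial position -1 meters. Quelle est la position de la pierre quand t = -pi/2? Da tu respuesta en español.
Para resolver esto, necesitamos tomar 2 antiderivadas de nuestra ecuación de la aceleración a(t) = 6·cos(t). Integrando la aceleración y usando la condición inicial v(0) = 0, obtenemos v(t) = 6·sin(t). La integral de la velocidad, con x(0) = -1, da la posición: x(t) = 5 - 6·cos(t). Usando x(t) = 5 - 6·cos(t) y sustituyendo t = -pi/2, encontramos x = 5.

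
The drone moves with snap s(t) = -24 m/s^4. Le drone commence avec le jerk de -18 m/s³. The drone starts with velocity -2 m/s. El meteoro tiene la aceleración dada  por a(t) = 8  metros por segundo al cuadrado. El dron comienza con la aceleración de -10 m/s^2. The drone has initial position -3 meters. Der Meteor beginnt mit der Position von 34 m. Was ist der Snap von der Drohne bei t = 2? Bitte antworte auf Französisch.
De l'équation du snap s(t) = -24, nous substituons t = 2 pour obtenir s = -24.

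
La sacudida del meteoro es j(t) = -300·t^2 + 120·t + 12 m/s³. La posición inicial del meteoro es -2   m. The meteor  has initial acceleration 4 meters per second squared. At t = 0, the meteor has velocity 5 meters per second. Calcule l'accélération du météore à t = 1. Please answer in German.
Ausgehend von dem Ruck j(t) = -300·t^2 + 120·t + 12, nehmen wir 1 Integral. Mit ∫j(t)dt und Anwendung von a(0) = 4, finden wir a(t) = -100·t^3 + 60·t^2 + 12·t + 4. Aus der Gleichung für die Beschleunigung a(t) = -100·t^3 + 60·t^2 + 12·t + 4, setzen wir t = 1 ein und erhalten a = -24.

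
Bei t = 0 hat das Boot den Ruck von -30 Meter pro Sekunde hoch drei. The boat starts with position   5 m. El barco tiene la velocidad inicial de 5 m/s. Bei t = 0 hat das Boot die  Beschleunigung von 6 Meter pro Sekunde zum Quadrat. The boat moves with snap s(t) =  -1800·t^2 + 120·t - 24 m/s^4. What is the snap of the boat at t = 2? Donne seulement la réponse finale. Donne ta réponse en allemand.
Bei t = 2, s = -6984.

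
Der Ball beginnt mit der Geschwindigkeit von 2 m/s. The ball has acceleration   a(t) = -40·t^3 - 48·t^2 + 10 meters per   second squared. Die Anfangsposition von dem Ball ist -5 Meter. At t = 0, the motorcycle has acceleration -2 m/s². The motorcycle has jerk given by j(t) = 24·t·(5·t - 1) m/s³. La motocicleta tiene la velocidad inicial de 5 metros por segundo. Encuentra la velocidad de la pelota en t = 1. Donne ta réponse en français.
En partant de l'accélération a(t) = -40·t^3 - 48·t^2 + 10, nous prenons 1 primitive. En prenant ∫a(t)dt et en appliquant v(0) = 2, nous trouvons v(t) = -10·t^4 - 16·t^3 + 10·t + 2. Nous avons la vitesse v(t) = -10·t^4 - 16·t^3 + 10·t + 2. En substituant t = 1: v(1) = -14.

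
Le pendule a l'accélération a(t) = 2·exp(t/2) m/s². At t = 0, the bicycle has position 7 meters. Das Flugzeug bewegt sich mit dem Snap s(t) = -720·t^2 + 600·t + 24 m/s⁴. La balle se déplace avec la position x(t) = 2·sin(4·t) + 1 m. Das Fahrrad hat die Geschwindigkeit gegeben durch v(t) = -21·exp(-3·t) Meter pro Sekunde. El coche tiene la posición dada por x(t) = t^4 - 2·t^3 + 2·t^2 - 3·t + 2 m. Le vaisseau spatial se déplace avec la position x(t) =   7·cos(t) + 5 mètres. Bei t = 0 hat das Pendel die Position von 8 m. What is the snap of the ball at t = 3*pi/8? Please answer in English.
Starting from position x(t) = 2·sin(4·t) + 1, we take 4 derivatives. The derivative of position gives velocity: v(t) = 8·cos(4·t). Differentiating velocity, we get acceleration: a(t) = -32·sin(4·t). Differentiating acceleration, we get jerk: j(t) = -128·cos(4·t). The derivative of jerk gives snap: s(t) = 512·sin(4·t). Using s(t) = 512·sin(4·t) and substituting t = 3*pi/8, we find s = -512.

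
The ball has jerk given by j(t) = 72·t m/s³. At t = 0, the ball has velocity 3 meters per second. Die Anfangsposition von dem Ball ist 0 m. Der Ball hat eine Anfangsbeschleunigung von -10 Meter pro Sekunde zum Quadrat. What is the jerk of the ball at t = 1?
Using j(t) = 72·t and substituting t = 1, we find j = 72.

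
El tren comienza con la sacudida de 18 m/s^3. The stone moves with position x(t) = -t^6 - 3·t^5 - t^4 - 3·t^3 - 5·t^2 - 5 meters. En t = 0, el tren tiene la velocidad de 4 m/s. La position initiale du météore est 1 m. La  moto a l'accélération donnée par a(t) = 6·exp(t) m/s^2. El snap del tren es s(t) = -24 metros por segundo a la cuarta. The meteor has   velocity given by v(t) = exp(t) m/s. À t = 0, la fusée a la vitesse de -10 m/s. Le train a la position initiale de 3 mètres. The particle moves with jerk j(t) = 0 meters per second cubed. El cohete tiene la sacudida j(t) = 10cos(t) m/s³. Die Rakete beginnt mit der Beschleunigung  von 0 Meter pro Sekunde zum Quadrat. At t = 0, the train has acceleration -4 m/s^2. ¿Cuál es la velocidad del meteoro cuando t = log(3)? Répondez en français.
Nous avons la vitesse v(t) = exp(t). En substituant t = log(3): v(log(3)) = 3.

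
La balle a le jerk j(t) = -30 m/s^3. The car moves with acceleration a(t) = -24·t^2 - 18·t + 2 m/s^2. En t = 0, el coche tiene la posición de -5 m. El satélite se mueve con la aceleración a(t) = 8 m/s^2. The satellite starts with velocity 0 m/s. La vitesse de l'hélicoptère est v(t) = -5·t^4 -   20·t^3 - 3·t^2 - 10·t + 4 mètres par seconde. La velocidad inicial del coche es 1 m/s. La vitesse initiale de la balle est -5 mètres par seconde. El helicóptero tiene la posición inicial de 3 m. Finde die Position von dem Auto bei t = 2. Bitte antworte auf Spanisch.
Necesitamos integrar nuestra ecuación de la aceleración a(t) = -24·t^2 - 18·t + 2 2 veces. Integrando la aceleración y usando la condición inicial v(0) = 1, obtenemos v(t) = -8·t^3 - 9·t^2 + 2·t + 1. Integrando la velocidad y usando la condición inicial x(0) = -5, obtenemos x(t) = -2·t^4 - 3·t^3 + t^2 + t - 5. De la ecuación de la posición x(t) = -2·t^4 - 3·t^3 + t^2 + t - 5, sustituimos t = 2 para obtener x = -55.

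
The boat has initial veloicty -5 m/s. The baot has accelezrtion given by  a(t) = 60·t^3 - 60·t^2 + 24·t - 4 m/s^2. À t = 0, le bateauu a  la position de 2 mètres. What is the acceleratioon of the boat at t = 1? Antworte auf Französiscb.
Nous avons l'accélération a(t) = 60·t^3 - 60·t^2 + 24·t - 4. En substituant t = 1: a(1) = 20.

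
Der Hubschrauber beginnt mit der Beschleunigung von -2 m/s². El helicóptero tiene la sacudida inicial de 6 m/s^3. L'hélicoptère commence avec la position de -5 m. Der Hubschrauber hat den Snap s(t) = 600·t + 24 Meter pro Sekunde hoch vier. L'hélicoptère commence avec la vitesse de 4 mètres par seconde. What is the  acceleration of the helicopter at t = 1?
Starting from snap s(t) = 600·t + 24, we take 2 integrals. The antiderivative of snap, with j(0) = 6, gives jerk: j(t) = 300·t^2 + 24·t + 6. The integral of jerk is acceleration. Using a(0) = -2, we get a(t) = 100·t^3 + 12·t^2 + 6·t - 2. Using a(t) = 100·t^3 + 12·t^2 + 6·t - 2 and substituting t = 1, we find a = 116.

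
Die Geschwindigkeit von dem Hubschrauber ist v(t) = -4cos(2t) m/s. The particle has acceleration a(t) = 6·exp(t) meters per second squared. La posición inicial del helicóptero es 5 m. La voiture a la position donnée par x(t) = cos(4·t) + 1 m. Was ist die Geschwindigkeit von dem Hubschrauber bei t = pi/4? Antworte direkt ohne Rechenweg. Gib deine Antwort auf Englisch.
The answer is 0.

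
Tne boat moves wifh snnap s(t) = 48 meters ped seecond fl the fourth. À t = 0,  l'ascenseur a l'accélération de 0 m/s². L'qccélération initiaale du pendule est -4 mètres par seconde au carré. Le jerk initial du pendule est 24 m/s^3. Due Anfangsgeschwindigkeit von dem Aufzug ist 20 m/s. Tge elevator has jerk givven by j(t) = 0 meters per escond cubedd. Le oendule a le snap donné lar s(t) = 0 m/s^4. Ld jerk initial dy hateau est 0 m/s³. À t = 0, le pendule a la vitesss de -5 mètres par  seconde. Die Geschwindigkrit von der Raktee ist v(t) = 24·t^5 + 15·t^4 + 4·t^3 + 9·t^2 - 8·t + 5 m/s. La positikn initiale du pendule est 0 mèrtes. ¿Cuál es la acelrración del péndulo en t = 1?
Debemos encontrar la antiderivada de nuestra ecuación del snap s(t) = 0 2 veces. La integral del snap, con j(0) = 24, da la sacudida: j(t) = 24. La integral de la sacudida, con a(0) = -4, da la aceleración: a(t) = 24·t - 4. Usando a(t) = 24·t - 4 y sustituyendo t = 1, encontramos a = 20.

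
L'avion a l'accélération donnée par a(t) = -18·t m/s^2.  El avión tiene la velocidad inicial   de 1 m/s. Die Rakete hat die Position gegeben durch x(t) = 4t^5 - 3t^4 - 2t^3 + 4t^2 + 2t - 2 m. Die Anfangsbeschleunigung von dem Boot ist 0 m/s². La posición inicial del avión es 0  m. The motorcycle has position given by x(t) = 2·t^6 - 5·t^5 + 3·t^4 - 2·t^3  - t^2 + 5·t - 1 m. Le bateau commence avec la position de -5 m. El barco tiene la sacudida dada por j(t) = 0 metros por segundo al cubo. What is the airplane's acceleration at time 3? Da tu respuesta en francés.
En utilisant a(t) = -18·t et en substituant t = 3, nous trouvons a = -54.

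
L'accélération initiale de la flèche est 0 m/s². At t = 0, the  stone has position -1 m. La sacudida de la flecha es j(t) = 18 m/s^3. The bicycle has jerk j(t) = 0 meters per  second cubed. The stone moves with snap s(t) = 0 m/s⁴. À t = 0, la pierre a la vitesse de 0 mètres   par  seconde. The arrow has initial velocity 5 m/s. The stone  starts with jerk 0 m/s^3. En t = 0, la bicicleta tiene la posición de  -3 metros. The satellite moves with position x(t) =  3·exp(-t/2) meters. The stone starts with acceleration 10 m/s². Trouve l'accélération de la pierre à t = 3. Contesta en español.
Para resolver esto, necesitamos tomar 2 integrales de nuestra ecuación del snap s(t) = 0. La integral del snap, con j(0) = 0, da la sacudida: j(t) = 0. La antiderivada de la sacudida es la aceleración. Usando a(0) = 10, obtenemos a(t) = 10. Usando a(t) = 10 y sustituyendo t = 3, encontramos a = 10.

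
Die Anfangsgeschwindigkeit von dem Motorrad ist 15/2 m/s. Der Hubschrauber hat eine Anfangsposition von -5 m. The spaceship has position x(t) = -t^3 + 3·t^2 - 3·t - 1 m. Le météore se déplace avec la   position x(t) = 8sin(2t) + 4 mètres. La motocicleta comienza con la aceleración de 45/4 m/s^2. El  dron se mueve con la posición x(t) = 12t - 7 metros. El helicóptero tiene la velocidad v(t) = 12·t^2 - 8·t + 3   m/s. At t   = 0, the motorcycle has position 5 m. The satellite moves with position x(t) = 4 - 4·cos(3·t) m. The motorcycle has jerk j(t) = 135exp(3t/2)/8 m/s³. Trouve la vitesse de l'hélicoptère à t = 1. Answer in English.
We have velocity v(t) = 12·t^2 - 8·t + 3. Substituting t = 1: v(1) = 7.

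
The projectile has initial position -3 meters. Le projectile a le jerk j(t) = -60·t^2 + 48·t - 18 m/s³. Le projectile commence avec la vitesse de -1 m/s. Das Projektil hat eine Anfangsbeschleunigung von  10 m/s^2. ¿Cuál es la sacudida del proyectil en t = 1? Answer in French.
En utilisant j(t) = -60·t^2 + 48·t - 18 et en substituant t = 1, nous trouvons j = -30.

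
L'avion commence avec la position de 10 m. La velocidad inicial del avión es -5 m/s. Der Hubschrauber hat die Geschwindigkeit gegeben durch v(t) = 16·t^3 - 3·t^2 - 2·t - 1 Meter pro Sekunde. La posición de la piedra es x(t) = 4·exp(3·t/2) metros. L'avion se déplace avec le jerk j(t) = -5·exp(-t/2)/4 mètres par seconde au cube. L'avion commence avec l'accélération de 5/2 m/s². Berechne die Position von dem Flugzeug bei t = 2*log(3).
Wir müssen das Integral unserer Gleichung für den Ruck j(t) = -5·exp(-t/2)/4 3-mal finden. Das Integral von dem Ruck, mit a(0) = 5/2, ergibt die Beschleunigung: a(t) = 5·exp(-t/2)/2. Durch Integration von der Beschleunigung und Verwendung der Anfangsbedingung v(0) = -5, erhalten wir v(t) = -5·exp(-t/2). Die Stammfunktion von der Geschwindigkeit ist die Position. Mit x(0) = 10 erhalten wir x(t) = 10·exp(-t/2). Wir haben die Position x(t) = 10·exp(-t/2). Durch Einsetzen von t = 2*log(3): x(2*log(3)) = 10/3.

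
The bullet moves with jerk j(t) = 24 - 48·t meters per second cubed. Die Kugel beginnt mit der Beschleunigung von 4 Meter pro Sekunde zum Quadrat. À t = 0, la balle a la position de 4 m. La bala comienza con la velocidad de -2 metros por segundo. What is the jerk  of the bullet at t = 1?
We have jerk j(t) = 24 - 48·t. Substituting t = 1: j(1) = -24.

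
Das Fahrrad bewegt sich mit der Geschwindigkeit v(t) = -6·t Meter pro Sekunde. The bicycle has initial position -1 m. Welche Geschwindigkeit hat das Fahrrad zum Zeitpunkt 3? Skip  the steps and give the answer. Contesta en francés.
À t = 3, v = -18.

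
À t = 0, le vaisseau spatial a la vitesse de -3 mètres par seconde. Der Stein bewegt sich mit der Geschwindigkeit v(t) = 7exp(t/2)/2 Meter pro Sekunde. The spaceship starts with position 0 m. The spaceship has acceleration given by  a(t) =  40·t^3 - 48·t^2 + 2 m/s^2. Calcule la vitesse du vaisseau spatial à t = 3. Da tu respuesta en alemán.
Wir müssen die Stammfunktion unserer Gleichung für die Beschleunigung a(t) = 40·t^3 - 48·t^2 + 2 1-mal finden. Mit ∫a(t)dt und Anwendung von v(0) = -3, finden wir v(t) = 10·t^4 - 16·t^3 + 2·t - 3. Wir haben die Geschwindigkeit v(t) = 10·t^4 - 16·t^3 + 2·t - 3. Durch Einsetzen von t = 3: v(3) = 381.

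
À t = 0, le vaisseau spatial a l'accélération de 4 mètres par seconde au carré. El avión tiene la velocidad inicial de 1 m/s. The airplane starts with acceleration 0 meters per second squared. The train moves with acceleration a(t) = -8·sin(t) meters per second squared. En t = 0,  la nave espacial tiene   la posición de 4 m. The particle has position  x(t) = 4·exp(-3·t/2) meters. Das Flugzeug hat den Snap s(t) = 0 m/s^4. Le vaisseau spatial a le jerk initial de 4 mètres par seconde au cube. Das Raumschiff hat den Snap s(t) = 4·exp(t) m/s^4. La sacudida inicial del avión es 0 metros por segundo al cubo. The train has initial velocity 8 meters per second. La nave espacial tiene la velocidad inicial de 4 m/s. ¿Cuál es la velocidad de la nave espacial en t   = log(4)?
Debemos encontrar la antiderivada de nuestra ecuación del snap s(t) = 4·exp(t) 3 veces. Tomando ∫s(t)dt y aplicando j(0) = 4, encontramos j(t) = 4·exp(t). La integral de la sacudida es la aceleración. Usando a(0) = 4, obtenemos a(t) = 4·exp(t). La integral de la aceleración es la velocidad. Usando v(0) = 4, obtenemos v(t) = 4·exp(t). Tenemos la velocidad v(t) = 4·exp(t). Sustituyendo t = log(4): v(log(4)) = 16.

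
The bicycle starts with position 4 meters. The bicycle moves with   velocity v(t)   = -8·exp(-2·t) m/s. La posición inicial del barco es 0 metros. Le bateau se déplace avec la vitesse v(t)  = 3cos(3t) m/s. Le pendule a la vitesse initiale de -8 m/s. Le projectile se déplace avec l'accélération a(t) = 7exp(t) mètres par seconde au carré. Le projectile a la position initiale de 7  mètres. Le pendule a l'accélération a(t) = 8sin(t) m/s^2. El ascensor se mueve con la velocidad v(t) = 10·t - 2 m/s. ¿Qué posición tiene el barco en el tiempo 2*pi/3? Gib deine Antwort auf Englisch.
We must find the integral of our velocity equation v(t) = 3·cos(3·t) 1 time. Finding the integral of v(t) and using x(0) = 0: x(t) = sin(3·t). Using x(t) = sin(3·t) and substituting t = 2*pi/3, we find x = 0.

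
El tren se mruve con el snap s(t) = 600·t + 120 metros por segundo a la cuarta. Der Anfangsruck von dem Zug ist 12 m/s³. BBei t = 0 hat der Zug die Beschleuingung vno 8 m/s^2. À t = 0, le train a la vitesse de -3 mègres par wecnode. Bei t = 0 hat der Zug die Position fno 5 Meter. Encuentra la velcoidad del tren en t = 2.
Partiendo del snap s(t) = 600·t + 120, tomamos 3 integrales. La antiderivada del snap es la sacudida. Usando j(0) = 12, obtenemos j(t) = 300·t^2 + 120·t + 12. Integrando la sacudida y usando la condición inicial a(0) = 8, obtenemos a(t) = 100·t^3 + 60·t^2 + 12·t + 8. Integrando la aceleración y usando la condición inicial v(0) = -3, obtenemos v(t) = 25·t^4 + 20·t^3 + 6·t^2 + 8·t - 3. Tenemos la velocidad v(t) = 25·t^4 + 20·t^3 + 6·t^2 + 8·t - 3. Sustituyendo t = 2: v(2) = 597.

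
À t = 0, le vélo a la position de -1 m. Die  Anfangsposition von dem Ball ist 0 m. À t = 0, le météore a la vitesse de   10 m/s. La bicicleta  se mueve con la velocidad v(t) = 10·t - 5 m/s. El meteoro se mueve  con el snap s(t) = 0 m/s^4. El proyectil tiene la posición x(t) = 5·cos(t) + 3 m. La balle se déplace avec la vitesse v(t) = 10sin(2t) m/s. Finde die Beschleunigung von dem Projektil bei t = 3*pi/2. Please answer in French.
Nous devons dériver notre équation de la position x(t) = 5·cos(t) + 3 2 fois. La dérivée de la position donne la vitesse: v(t) = -5·sin(t). La dérivée de la vitesse donne l'accélération: a(t) = -5·cos(t). De l'équation de l'accélération a(t) = -5·cos(t), nous substituons t = 3*pi/2 pour obtenir a = 0.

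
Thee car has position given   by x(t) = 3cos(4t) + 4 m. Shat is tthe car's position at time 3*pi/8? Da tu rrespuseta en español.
Usando x(t) = 3·cos(4·t) + 4 y sustituyendo t = 3*pi/8, encontramos x = 4.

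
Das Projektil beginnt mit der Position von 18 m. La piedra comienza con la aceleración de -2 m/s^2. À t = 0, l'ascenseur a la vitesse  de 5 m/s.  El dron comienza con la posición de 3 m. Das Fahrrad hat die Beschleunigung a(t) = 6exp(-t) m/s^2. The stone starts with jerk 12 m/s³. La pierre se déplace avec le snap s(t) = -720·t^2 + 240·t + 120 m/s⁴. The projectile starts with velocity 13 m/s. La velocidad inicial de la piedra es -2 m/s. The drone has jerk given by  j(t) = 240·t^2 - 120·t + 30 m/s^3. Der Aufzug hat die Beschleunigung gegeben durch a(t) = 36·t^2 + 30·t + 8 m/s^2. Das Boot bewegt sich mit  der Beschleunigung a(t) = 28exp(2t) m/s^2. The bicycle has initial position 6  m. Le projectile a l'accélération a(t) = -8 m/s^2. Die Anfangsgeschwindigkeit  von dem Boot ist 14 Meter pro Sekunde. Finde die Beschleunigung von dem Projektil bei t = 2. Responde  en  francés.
En utilisant a(t) = -8 et en substituant t = 2, nous trouvons a = -8.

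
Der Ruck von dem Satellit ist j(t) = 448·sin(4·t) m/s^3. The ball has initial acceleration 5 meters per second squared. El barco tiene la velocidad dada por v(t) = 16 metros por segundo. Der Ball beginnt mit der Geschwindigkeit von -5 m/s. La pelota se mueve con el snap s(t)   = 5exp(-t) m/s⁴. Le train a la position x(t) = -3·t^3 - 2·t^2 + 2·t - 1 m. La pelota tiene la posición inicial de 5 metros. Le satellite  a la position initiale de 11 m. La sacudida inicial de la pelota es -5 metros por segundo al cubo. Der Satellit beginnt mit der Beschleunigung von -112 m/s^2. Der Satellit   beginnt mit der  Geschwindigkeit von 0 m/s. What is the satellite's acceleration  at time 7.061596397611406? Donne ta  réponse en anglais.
Starting from jerk j(t) = 448·sin(4·t), we take 1 integral. Finding the integral of j(t) and using a(0) = -112: a(t) = -112·cos(4·t). Using a(t) = -112·cos(4·t) and substituting t = 7.061596397611406, we find a = 111.956260854181.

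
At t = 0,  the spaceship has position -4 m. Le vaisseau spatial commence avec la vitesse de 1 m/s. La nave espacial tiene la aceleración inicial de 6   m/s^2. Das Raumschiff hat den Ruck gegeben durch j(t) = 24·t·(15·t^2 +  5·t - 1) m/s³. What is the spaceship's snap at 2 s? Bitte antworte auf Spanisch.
Debemos derivar nuestra ecuación de la sacudida j(t) = 24·t·(15·t^2 + 5·t - 1) 1 vez. Tomando d/dt de j(t), encontramos s(t) = 360·t^2 + 24·t·(30·t + 5) + 120·t - 24. De la ecuación del snap s(t) = 360·t^2 + 24·t·(30·t + 5) + 120·t - 24, sustituimos t = 2 para obtener s = 4776.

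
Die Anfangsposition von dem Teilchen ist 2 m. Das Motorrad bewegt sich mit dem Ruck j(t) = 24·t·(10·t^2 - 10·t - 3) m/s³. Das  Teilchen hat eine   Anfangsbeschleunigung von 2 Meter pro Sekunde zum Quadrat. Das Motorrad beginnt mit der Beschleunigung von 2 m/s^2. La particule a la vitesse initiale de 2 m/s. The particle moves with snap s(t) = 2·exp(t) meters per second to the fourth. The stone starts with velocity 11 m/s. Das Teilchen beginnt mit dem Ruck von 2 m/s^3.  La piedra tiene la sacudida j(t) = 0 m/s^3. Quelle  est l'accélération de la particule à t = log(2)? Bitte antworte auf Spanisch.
Partiendo del snap s(t) = 2·exp(t), tomamos 2 antiderivadas. Integrando el snap y usando la condición inicial j(0) = 2, obtenemos j(t) = 2·exp(t). Tomando ∫j(t)dt y aplicando a(0) = 2, encontramos a(t) = 2·exp(t). Usando a(t) = 2·exp(t) y sustituyendo t = log(2), encontramos a = 4.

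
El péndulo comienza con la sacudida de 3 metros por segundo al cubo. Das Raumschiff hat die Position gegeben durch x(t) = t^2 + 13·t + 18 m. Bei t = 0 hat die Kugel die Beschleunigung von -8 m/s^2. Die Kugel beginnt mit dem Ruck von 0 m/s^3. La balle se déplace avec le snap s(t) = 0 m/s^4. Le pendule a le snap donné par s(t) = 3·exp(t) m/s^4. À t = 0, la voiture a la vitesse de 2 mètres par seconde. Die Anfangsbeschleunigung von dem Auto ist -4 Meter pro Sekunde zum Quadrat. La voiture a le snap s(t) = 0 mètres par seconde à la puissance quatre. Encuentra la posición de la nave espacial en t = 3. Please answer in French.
En utilisant x(t) = t^2 + 13·t + 18 et en substituant t = 3, nous trouvons x = 66.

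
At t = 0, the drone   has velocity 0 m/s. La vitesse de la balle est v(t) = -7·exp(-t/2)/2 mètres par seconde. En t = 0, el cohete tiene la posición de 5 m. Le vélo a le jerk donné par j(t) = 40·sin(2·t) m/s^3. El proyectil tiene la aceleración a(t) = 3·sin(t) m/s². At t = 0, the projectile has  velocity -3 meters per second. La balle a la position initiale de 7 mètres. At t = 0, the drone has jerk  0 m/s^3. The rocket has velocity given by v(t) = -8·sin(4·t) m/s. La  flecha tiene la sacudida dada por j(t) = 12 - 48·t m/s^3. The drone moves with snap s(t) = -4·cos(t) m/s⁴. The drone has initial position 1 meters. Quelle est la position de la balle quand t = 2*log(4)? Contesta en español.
Para resolver esto, necesitamos tomar 1 integral de nuestra ecuación de la velocidad v(t) = -7·exp(-t/2)/2. Tomando ∫v(t)dt y aplicando x(0) = 7, encontramos x(t) = 7·exp(-t/2). De la ecuación de la posición x(t) = 7·exp(-t/2), sustituimos t = 2*log(4) para obtener x = 7/4.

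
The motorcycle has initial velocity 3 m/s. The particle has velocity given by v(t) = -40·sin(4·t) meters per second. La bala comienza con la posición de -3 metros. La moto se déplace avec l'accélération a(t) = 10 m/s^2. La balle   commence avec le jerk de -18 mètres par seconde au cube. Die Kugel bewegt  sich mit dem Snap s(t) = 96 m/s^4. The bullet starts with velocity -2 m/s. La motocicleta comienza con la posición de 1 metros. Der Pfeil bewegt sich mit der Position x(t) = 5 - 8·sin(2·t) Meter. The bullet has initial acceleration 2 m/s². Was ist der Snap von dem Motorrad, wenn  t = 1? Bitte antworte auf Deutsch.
Wir müssen unsere Gleichung für die Beschleunigung a(t) = 10 2-mal ableiten. Die Ableitung von der Beschleunigung ergibt den Ruck: j(t) = 0. Durch Ableiten von dem Ruck erhalten wir den Snap: s(t) = 0. Wir haben den Snap s(t) = 0. Durch Einsetzen von t = 1: s(1) = 0.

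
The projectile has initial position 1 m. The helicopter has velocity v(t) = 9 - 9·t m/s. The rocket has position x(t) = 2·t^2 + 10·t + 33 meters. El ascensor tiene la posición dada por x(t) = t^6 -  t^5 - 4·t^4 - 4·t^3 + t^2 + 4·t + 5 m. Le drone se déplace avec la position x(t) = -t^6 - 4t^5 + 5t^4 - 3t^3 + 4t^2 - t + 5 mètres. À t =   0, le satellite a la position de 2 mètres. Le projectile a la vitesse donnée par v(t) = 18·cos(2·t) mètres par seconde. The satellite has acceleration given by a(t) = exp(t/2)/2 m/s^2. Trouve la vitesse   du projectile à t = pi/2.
De l'équation de la vitesse v(t) = 18·cos(2·t), nous substituons t = pi/2 pour obtenir v = -18.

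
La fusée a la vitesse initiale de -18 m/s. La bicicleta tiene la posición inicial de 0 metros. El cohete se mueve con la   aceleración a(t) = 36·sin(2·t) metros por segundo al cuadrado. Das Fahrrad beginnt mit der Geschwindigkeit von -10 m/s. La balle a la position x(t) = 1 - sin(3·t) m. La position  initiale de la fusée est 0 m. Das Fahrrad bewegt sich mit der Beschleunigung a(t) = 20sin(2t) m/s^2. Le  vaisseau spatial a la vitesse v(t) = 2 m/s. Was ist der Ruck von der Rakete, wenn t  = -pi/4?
Ausgehend von der Beschleunigung a(t) = 36·sin(2·t), nehmen wir 1 Ableitung. Mit d/dt von a(t) finden wir j(t) = 72·cos(2·t). Aus der Gleichung für den Ruck j(t) = 72·cos(2·t), setzen wir t = -pi/4 ein und erhalten j = 0.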